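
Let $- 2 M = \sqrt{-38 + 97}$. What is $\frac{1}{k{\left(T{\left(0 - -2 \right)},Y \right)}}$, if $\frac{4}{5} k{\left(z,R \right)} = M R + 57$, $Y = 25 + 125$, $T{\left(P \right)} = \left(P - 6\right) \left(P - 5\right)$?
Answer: $- \frac{38}{273855} - \frac{10 \sqrt{59}}{54771} \approx -0.0015412$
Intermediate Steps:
$M = - \frac{\sqrt{59}}{2}$ ($M = - \frac{\sqrt{-38 + 97}}{2} = - \frac{\sqrt{59}}{2} \approx -3.8406$)
$T{\left(P \right)} = \left(-6 + P\right) \left(-5 + P\right)$
$Y = 150$
$k{\left(z,R \right)} = \frac{285}{4} - \frac{5 R \sqrt{59}}{8}$ ($k{\left(z,R \right)} = \frac{5 \left(- \frac{\sqrt{59}}{2} R + 57\right)}{4} = \frac{5 \left(- \frac{R \sqrt{59}}{2} + 57\right)}{4} = \frac{5 \left(57 - \frac{R \sqrt{59}}{2}\right)}{4} = \frac{285}{4} - \frac{5 R \sqrt{59}}{8}$)
$\frac{1}{k{\left(T{\left(0 - -2 \right)},Y \right)}} = \frac{1}{\frac{285}{4} - \frac{375 \sqrt{59}}{4}}$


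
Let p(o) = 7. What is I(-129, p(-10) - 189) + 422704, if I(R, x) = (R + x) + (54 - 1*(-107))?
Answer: 422554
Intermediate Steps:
I(R, x) = 161 + R + x (I(R, x) = (R + x) + (54 + 107) = (R + x) + 161 = 161 + R + x)
I(-129, p(-10) - 189) + 422704 = (161 - 129 + (7 - 189)) + 422704 = (161 - 129 - 182) + 422704 = -150 + 422704 = 422554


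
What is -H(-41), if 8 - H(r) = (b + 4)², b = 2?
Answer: 28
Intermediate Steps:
H(r) = -28 (H(r) = 8 - (2 + 4)² = 8 - 1*6² = 8 - 1*36 = 8 - 36 = -28)
-H(-41) = -1*(-28) = 28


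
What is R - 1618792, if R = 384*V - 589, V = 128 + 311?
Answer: -1450805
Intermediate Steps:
V = 439
R = 167987 (R = 384*439 - 589 = 168576 - 589 = 167987)
R - 1618792 = 167987 - 1618792 = -1450805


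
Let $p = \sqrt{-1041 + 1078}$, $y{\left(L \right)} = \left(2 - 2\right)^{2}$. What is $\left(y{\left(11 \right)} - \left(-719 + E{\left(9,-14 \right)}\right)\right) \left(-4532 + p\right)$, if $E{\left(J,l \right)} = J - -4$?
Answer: $-3199592 + 706 \sqrt{37} \approx -3.1953 \cdot 10^{6}$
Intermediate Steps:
$y{\left(L \right)} = 0$ ($y{\left(L \right)} = 0^{2} = 0$)
$p = \sqrt{37} \approx 6.0828$
$E{\left(J,l \right)} = 4 + J$ ($E{\left(J,l \right)} = J + 4 = 4 + J$)
$\left(y{\left(11 \right)} - \left(-719 + E{\left(9,-14 \right)}\right)\right) \left(-4532 + p\right) = \left(0 + \left(719 - \left(4 + 9\right)\right)\right) \left(-4532 + \sqrt{37}\right) = \left(0 + \left(719 - 13\right)\right) \left(-4532 + \sqrt{37}\right) = \left(0 + 706\right) \left(-4532 + \sqrt{37}\right) = 706 \left(-4532 + \sqrt{37}\right) = -3199592 + 706 \sqrt{37}$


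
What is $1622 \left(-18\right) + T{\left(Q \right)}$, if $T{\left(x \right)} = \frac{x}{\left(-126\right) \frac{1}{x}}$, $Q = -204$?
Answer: $- \frac{206684}{7} \approx -29526.0$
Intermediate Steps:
$T{\left(x \right)} = - \frac{x^{2}}{126}$ ($T{\left(x \right)} = x \left(- \frac{x}{126}\right) = - \frac{x^{2}}{126}$)
$1622 \left(-18\right) + T{\left(Q \right)} = 1622 \left(-18\right) - \frac{\left(-204\right)^{2}}{126} = -29196 - \frac{2312}{7} = - \frac{206684}{7}$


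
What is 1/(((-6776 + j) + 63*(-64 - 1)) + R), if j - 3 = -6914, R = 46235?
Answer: 1/28453 ≈ 3.5146e-5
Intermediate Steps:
j = -6911 (j = 3 - 6914 = -6911)
1/(((-6776 + j) + 63*(-64 - 1)) + R) = 1/(((-6776 - 6911) + 63*(-64 - 1)) + 46235) = 1/((-13687 + 63*(-65)) + 46235) = 1/((-13687 - 4095) + 46235) = 1/(-17782 + 46235) = 1/28453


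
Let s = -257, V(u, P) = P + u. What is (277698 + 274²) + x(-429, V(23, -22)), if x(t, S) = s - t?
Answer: 352946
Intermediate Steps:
x(t, S) = -257 - t
(277698 + 274²) + x(-429, V(23, -22)) = (277698 + 274²) + (-257 - 1*(-429)) = (277698 + 75076) + (-257 + 429) = 352774 + 172 = 352946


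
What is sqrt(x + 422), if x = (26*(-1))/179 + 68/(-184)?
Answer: sqrt(28576171106)/8234 ≈ 20.530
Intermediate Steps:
x = -4239/8234 (x = -26*1/179 + 68*(-1/184) = -26/179 - 17/46 = -4239/8234 ≈ -0.51482)
sqrt(x + 422) = sqrt(-4239/8234 + 422) = sqrt(3470509/8234) = sqrt(28576171106)/8234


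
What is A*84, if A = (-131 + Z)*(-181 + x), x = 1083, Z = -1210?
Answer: -101604888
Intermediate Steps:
A = -1209582 (A = (-131 - 1210)*(-181 + 1083) = -1341*902 = -1209582)
A*84 = -1209582*84 = -101604888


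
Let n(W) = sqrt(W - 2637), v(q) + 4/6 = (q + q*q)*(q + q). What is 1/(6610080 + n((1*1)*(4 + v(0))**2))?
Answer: 59490720/393238418481233 - 3*I*sqrt(23633)/393238418481233 ≈ 1.5128e-7 - 1.1728e-12*I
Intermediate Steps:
v(q) = -2/3 + 2*q*(q + q**2) (v(q) = -2/3 + (q + q*q)*(q + q) = -2/3 + (q + q**2)*(2*q) = -2/3 + 2*q*(q + q**2))
n(W) = sqrt(-2637 + W)
1/(6610080 + n((1*1)*(4 + v(0))**2)) = 1/(6610080 + sqrt(-2637 + (1*1)*(4 + (-2/3 + 2*0**2 + 2*0**3))**2)) = 1/(6610080 + sqrt(-2637 + 1*(4 + (-2/3 + 2*0 + 2*0))**2)) = 1/(6610080 + sqrt(-2637 + 1*(4 + (-2/3 + 0 + 0))**2)) = 1/(6610080 + sqrt(-2637 + 1*(4 - 2/3)**2)) = 1/(6610080 + sqrt(-2637 + 1*(10/3)**2)) = 1/(6610080 + sqrt(-2637 + 1*(100/9))) = 1/(6610080 + sqrt(-2637 + 100/9)) = 1/(6610080 + sqrt(-23633/9)) = 1/(6610080 + I*sqrt(23633)/3)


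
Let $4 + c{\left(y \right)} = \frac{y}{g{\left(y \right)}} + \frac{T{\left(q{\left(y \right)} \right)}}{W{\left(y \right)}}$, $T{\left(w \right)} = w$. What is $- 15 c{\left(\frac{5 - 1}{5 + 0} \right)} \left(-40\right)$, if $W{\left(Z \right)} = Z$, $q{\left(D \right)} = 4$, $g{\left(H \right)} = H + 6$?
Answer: $\frac{11400}{17} \approx 670.59$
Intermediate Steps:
$g{\left(H \right)} = 6 + H$
$c{\left(y \right)} = -4 + \frac{4}{y} + \frac{y}{6 + y}$ ($c{\left(y \right)} = -4 + \left(\frac{y}{6 + y} + \frac{4}{y}\right) = -4 + \left(\frac{4}{y} + \frac{y}{6 + y}\right) = -4 + \frac{4}{y} + \frac{y}{6 + y}$)
$- 15 c{\left(\frac{5 - 1}{5 + 0} \right)} \left(-40\right) = - 15 \frac{24 - 20 \frac{5 - 1}{5 + 0} - 3 \left(\frac{5 - 1}{5 + 0}\right)^{2}}{\frac{5 - 1}{5 + 0} \left(6 + \frac{5 - 1}{5 + 0}\right)} \left(-40\right) = - 15 \frac{24 - 20 \cdot \frac{4}{5} - 3 \left(\frac{4}{5}\right)^{2}}{\frac{4}{5} \left(6 + \frac{4}{5}\right)} \left(-40\right) = - 15 \frac{24 - 20 \cdot 4 \cdot \frac{1}{5} - 3 \left(4 \cdot \frac{1}{5}\right)^{2}}{4 \cdot \frac{1}{5} \left(6 + 4 \cdot \frac{1}{5}\right)} \left(-40\right) = - 15 \frac{24 - 16 - 3 \left(\frac{4}{5}\right)^{2}}{\frac{4}{5} \left(6 + \frac{4}{5}\right)} \left(-40\right) = - 15 \frac{5 \left(24 - 16 - \frac{48}{25}\right)}{4 \cdot \frac{34}{5}} \left(-40\right) = - 15 \cdot \frac{5}{4} \cdot \frac{5}{34} \left(24 - 16 - \frac{48}{25}\right) \left(-40\right) = - 15 \cdot \frac{5}{4} \cdot \frac{5}{34} \cdot \frac{152}{25} \left(-40\right) = \left(-15\right) \frac{19}{17} \left(-40\right) = \left(- \frac{285}{17}\right) \left(-40\right) = \frac{11400}{17}$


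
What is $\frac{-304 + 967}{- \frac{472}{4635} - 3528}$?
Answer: $- \frac{236385}{1257904} \approx -0.18792$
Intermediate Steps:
$\frac{-304 + 967}{- \frac{472}{4635} - 3528} = \frac{663}{\left(-472\right) \frac{1}{4635} - 3528} = \frac{663}{- \frac{472}{4635} - 3528} = \frac{663}{- \frac{16352752}{4635}} = 663 \left(- \frac{4635}{16352752}\right) = - \frac{236385}{1257904}$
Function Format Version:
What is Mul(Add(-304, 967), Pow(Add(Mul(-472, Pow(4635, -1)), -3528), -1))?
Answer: Rational(-236385, 1257904) ≈ -0.18792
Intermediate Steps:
Mul(Add(-304, 967), Pow(Add(Mul(-472, Pow(4635, -1)), -3528), -1)) = Mul(663, Pow(Add(Mul(-472, Rational(1, 4635)), -3528), -1)) = Mul(663, Pow(Add(Rational(-472, 4635), -3528), -1)) = Mul(663, Pow(Rational(-16352752, 4635), -1)) = Mul(663, Rational(-4635, 16352752)) = Rational(-236385, 1257904)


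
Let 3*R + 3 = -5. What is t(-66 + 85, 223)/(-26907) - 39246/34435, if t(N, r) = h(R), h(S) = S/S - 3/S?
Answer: -8448522371/7412340360 ≈ -1.1398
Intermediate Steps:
R = -8/3 (R = -1 + (1/3)*(-5) = -1 - 5/3 = -8/3 ≈ -2.6667)
h(S) = 1 - 3/S
t(N, r) = 17/8 (t(N, r) = (-3 - 8/3)/(-8/3) = -3/8*(-17/3) = 17/8)
t(-66 + 85, 223)/(-26907) - 39246/34435 = (17/8)/(-26907) - 39246/34435 = (17/8)*(-1/26907) - 39246*1/34435 = -17/215256 - 39246/34435 = -8448522371/7412340360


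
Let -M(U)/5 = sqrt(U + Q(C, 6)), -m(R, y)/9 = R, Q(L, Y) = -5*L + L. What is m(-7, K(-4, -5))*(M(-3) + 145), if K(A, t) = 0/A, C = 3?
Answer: 9135 - 315*I*sqrt(15) ≈ 9135.0 - 1220.0*I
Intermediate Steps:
Q(L, Y) = -4*L
K(A, t) = 0
m(R, y) = -9*R
M(U) = -5*sqrt(-12 + U) (M(U) = -5*sqrt(U - 4*3) = -5*sqrt(U - 12) = -5*sqrt(-12 + U))
m(-7, K(-4, -5))*(M(-3) + 145) = (-9*(-7))*(-5*sqrt(-12 - 3) + 145) = 63*(-5*I*sqrt(15) + 145) = 63*(145 - 5*I*sqrt(15)) = 9135 - 315*I*sqrt(15)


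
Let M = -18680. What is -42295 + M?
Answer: -60975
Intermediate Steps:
-42295 + M = -42295 - 18680 = -60975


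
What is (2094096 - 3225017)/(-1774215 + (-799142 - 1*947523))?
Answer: 102811/320080 ≈ 0.32120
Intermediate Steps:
(2094096 - 3225017)/(-1774215 + (-799142 - 1*947523)) = -1130921/(-1774215 + (-799142 - 947523)) = -1130921/(-1774215 - 1746665) = -1130921/(-3520880) = -1130921*(-1/3520880) = 102811/320080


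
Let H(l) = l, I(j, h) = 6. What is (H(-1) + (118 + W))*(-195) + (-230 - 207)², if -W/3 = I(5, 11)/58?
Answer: 4878221/29 ≈ 1.6821e+5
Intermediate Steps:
W = -9/29 (W = -18/58 = -3*3/29 = -9/29 ≈ -0.31034)
(H(-1) + (118 + W))*(-195) + (-230 - 207)² = (-1 + (118 - 9/29))*(-195) + (-230 - 207)² = (-1 + 3413/29)*(-195) + (-437)² = (3384/29)*(-195) + 190969 = -659880/29 + 190969 = 4878221/29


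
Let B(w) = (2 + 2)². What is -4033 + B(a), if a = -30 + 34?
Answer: -4017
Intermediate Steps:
a = 4
B(w) = 16 (B(w) = 4² = 16)
-4033 + B(a) = -4033 + 16 = -4017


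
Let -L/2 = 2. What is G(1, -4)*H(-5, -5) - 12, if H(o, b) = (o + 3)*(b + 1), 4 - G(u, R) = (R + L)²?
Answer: -492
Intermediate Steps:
L = -4 (L = -2*2 = -4)
G(u, R) = 4 - (-4 + R)² (G(u, R) = 4 - (R - 4)² = 4 - (-4 + R)²)
H(o, b) = (1 + b)*(3 + o) (H(o, b) = (3 + o)*(1 + b) = (1 + b)*(3 + o))
G(1, -4)*H(-5, -5) - 12 = (4 - (-4 - 4)²)*(3 - 5 + 3*(-5) - 5*(-5)) - 12 = (4 - 1*(-8)²)*(3 - 5 - 15 + 25) - 12 = (4 - 1*64)*8 - 12 = (4 - 64)*8 - 12 = -60*8 - 12 = -480 - 12 = -492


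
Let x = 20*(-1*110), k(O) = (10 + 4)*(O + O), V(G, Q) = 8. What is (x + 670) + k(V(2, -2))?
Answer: -1306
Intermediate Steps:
k(O) = 28*O (k(O) = 14*(2*O) = 28*O)
x = -2200 (x = 20*(-110) = -2200)
(x + 670) + k(V(2, -2)) = (-2200 + 670) + 28*8 = -1530 + 224 = -1306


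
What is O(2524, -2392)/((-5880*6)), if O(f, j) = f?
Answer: -631/8820 ≈ -0.071542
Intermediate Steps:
O(2524, -2392)/((-5880*6)) = 2524/((-5880*6)) = 2524/(-35280) = 2524*(-1/35280) = -631/8820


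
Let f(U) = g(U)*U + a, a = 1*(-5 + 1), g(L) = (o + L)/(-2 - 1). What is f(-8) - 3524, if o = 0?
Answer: -10648/3 ≈ -3549.3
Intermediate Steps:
g(L) = -L/3 (g(L) = (0 + L)/(-2 - 1) = L/(-3) = L*(-⅓) = -L/3)
a = -4 (a = 1*(-4) = -4)
f(U) = -4 - U²/3 (f(U) = (-U/3)*U - 4 = -U²/3 - 4 = -4 - U²/3)
f(-8) - 3524 = (-4 - ⅓*(-8)²) - 3524 = (-4 - ⅓*64) - 3524 = (-4 - 64/3) - 3524 = -76/3 - 3524 = -10648/3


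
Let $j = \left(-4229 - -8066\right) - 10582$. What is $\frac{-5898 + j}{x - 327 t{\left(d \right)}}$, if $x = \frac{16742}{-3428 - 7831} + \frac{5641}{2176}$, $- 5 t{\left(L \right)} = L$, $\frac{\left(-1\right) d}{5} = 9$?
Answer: $\frac{309748240512}{72075194285} \approx 4.2976$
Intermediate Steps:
$d = -45$ ($d = \left(-5\right) 9 = -45$)
$j = -6745$ ($j = \left(-4229 + 8066\right) - 10582 = 3837 - 10582 = -6745$)
$t{\left(L \right)} = - \frac{L}{5}$
$x = \frac{27081427}{24499584}$ ($x = \frac{16742}{-3428 - 7831} + 5641 \cdot \frac{1}{2176} = \frac{16742}{-11259} + \frac{5641}{2176} = 16742 \left(- \frac{1}{11259}\right) + \frac{5641}{2176} = - \frac{16742}{11259} + \frac{5641}{2176} = \frac{27081427}{24499584} \approx 1.1054$)
$\frac{-5898 + j}{x - 327 t{\left(d \right)}} = \frac{-5898 - 6745}{\frac{27081427}{24499584} - 327 \left(\left(- \frac{1}{5}\right) \left(-45\right)\right)} = - \frac{12643}{\frac{27081427}{24499584} - 2943} = - \frac{12643}{- \frac{72075194285}{24499584}} = \left(-12643\right) \left(- \frac{24499584}{72075194285}\right) = \frac{309748240512}{72075194285}$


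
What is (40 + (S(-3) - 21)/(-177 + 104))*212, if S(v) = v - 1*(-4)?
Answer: 623280/73 ≈ 8538.1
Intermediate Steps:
S(v) = 4 + v (S(v) = v + 4 = 4 + v)
(40 + (S(-3) - 21)/(-177 + 104))*212 = (40 + ((4 - 3) - 21)/(-177 + 104))*212 = (40 + (1 - 21)/(-73))*212 = (40 - 20*(-1/73))*212 = (40 + 20/73)*212 = (2940/73)*212 = 623280/73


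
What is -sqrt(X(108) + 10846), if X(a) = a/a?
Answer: -sqrt(10847) ≈ -104.15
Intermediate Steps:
X(a) = 1
-sqrt(X(108) + 10846) = -sqrt(1 + 10846) = -sqrt(10847)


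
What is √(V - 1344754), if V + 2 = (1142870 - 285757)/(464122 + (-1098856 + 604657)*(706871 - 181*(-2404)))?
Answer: I*√428326461902382721978279589663/564372322883 ≈ 1159.6*I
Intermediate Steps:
V = -1128745502879/564372322883 (V = -2 + (1142870 - 285757)/(464122 + (-1098856 + 604657)*(706871 - 181*(-2404))) = -2 + 857113/(464122 - 494199*(706871 + 435124)) = -2 + 857113/(464122 - 494199*1141995) = -2 + 857113/(464122 - 564372787005) = -2 + 857113/(-564372322883) = -2 + 857113*(-1/564372322883) = -2 - 857113/564372322883 = -1128745502879/564372322883 ≈ -2.0000)
√(V - 1344754) = √(-1128745502879/564372322883 - 1344754) = √(-758943067431708661/564372322883) = I*√428326461902382721978279589663/564372322883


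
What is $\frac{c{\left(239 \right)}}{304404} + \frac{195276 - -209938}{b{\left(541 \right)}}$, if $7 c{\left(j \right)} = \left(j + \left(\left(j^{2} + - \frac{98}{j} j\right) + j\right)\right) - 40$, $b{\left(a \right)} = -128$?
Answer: $- \frac{107929247773}{34093248} \approx -3165.7$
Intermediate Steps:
$c{\left(j \right)} = - \frac{138}{7} + \frac{j^{2}}{7} + \frac{2 j}{7}$ ($c{\left(j \right)} = \frac{\left(j + \left(\left(j^{2} + - \frac{98}{j} j\right) + j\right)\right) - 40}{7} = \frac{\left(j + \left(\left(j^{2} - 98\right) + j\right)\right) - 40}{7} = \frac{\left(j + \left(\left(-98 + j^{2}\right) + j\right)\right) - 40}{7} = \frac{\left(j + \left(-98 + j + j^{2}\right)\right) - 40}{7} = \frac{\left(-98 + j^{2} + 2 j\right) - 40}{7} = \frac{-138 + j^{2} + 2 j}{7} = - \frac{138}{7} + \frac{j^{2}}{7} + \frac{2 j}{7}$)
$\frac{c{\left(239 \right)}}{304404} + \frac{195276 - -209938}{b{\left(541 \right)}} = \frac{- \frac{138}{7} + \frac{239^{2}}{7} + \frac{2}{7} \cdot 239}{304404} + \frac{195276 - -209938}{-128} = \left(- \frac{138}{7} + \frac{1}{7} \cdot 57121 + \frac{478}{7}\right) \frac{1}{304404} + \left(195276 + 209938\right) \left(- \frac{1}{128}\right) = \left(- \frac{138}{7} + \frac{57121}{7} + \frac{478}{7}\right) \frac{1}{304404} + 405214 \left(- \frac{1}{128}\right) = \frac{57461}{7} \cdot \frac{1}{304404} - \frac{202607}{64} = \frac{57461}{2130828} - \frac{202607}{64} = - \frac{107929247773}{34093248}$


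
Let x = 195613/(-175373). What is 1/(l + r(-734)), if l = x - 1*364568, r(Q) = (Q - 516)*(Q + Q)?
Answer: 15943/23443079593 ≈ 6.8007e-7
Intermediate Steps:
x = -17783/15943 (x = 195613*(-1/175373) = -17783/15943 ≈ -1.1154)
r(Q) = 2*Q*(-516 + Q) (r(Q) = (-516 + Q)*(2*Q) = 2*Q*(-516 + Q))
l = -5812325407/15943 (l = -17783/15943 - 1*364568 = -17783/15943 - 364568 = -5812325407/15943 ≈ -3.6457e+5)
1/(l + r(-734)) = 1/(-5812325407/15943 + 2*(-734)*(-516 - 734)) = 1/(-5812325407/15943 + 2*(-734)*(-1250)) = 1/(-5812325407/15943 + 1835000) = 1/(23443079593/15943) = 15943/23443079593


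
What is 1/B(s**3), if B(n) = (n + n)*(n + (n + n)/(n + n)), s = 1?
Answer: 1/4 ≈ 0.25000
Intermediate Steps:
B(n) = 2*n*(1 + n) (B(n) = (2*n)*(n + (2*n)/((2*n))) = (2*n)*(n + (2*n)*(1/(2*n))) = (2*n)*(n + 1) = (2*n)*(1 + n) = 2*n*(1 + n))
1/B(s**3) = 1/(2*1**3*(1 + 1**3)) = 1/(2*1*(1 + 1)) = 1/(2*1*2) = 1/4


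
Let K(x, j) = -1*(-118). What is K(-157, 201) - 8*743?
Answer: -5826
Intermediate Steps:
K(x, j) = 118
K(-157, 201) - 8*743 = 118 - 8*743 = 118 - 5944 = -5826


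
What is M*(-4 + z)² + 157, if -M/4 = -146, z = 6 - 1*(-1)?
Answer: 5413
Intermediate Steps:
z = 7 (z = 6 + 1 = 7)
M = 584 (M = -4*(-146) = 584)
M*(-4 + z)² + 157 = 584*(-4 + 7)² + 157 = 584*3² + 157 = 584*9 + 157 = 5256 + 157 = 5413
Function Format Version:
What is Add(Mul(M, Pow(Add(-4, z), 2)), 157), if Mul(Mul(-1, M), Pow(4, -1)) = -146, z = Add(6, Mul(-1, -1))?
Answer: 5413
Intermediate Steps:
z = 7 (z = Add(6, 1) = 7)
M = 584 (M = Mul(-4, -146) = 584)
Add(Mul(M, Pow(Add(-4, z), 2)), 157) = Add(Mul(584, Pow(Add(-4, 7), 2)), 157) = Add(Mul(584, Pow(3, 2)), 157) = Add(Mul(584, 9), 157) = Add(5256, 157) = 5413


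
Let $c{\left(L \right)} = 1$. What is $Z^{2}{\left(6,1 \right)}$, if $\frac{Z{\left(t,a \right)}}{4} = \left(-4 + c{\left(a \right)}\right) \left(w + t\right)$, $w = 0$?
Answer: $5184$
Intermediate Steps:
$Z{\left(t,a \right)} = - 12 t$ ($Z{\left(t,a \right)} = 4 \left(-4 + 1\right) \left(0 + t\right) = 4 \left(- 3 t\right) = - 12 t$)
$Z^{2}{\left(6,1 \right)} = \left(\left(-12\right) 6\right)^{2} = \left(-72\right)^{2} = 5184$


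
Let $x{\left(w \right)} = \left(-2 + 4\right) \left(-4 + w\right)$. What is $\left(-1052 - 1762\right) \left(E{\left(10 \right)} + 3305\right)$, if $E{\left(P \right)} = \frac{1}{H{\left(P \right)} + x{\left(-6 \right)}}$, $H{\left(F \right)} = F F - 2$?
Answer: $- \frac{120903979}{13} \approx -9.3003 \cdot 10^{6}$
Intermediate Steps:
$H{\left(F \right)} = -2 + F^{2}$ ($H{\left(F \right)} = F^{2} - 2 = -2 + F^{2}$)
$x{\left(w \right)} = -8 + 2 w$ ($x{\left(w \right)} = 2 \left(-4 + w\right) = -8 + 2 w$)
$E{\left(P \right)} = \frac{1}{-22 + P^{2}}$ ($E{\left(P \right)} = \frac{1}{\left(-2 + P^{2}\right) + \left(-8 + 2 \left(-6\right)\right)} = \frac{1}{\left(-2 + P^{2}\right) - 20} = \frac{1}{-22 + P^{2}}$)
$\left(-1052 - 1762\right) \left(E{\left(10 \right)} + 3305\right) = \left(-1052 - 1762\right) \left(\frac{1}{-22 + 10^{2}} + 3305\right) = - 2814 \left(\frac{1}{-22 + 100} + 3305\right) = - 2814 \left(\frac{1}{78} + 3305\right) = \left(-2814\right) \frac{257791}{78} = - \frac{120903979}{13}$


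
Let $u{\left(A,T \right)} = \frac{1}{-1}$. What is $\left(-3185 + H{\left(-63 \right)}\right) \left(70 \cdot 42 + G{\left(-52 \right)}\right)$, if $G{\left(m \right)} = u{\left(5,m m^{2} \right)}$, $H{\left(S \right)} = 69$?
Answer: $-9157924$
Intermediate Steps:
$u{\left(A,T \right)} = -1$
$G{\left(m \right)} = -1$
$\left(-3185 + H{\left(-63 \right)}\right) \left(70 \cdot 42 + G{\left(-52 \right)}\right) = \left(-3185 + 69\right) \left(70 \cdot 42 - 1\right) = - 3116 \left(2940 - 1\right) = \left(-3116\right) 2939 = -9157924$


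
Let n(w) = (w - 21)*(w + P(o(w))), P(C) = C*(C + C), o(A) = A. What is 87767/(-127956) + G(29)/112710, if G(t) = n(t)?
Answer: -452264269/801217820 ≈ -0.56447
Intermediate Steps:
P(C) = 2*C² (P(C) = C*(2*C) = 2*C²)
n(w) = (-21 + w)*(w + 2*w²) (n(w) = (w - 21)*(w + 2*w²) = (-21 + w)*(w + 2*w²))
G(t) = t*(-21 - 41*t + 2*t²)
87767/(-127956) + G(29)/112710 = 87767/(-127956) + (29*(-21 - 41*29 + 2*29²))/112710 = 87767*(-1/127956) + (29*(-21 - 1189 + 2*841))*(1/112710) = -87767/127956 + (29*(-21 - 1189 + 1682))*(1/112710) = -87767/127956 + (29*472)*(1/112710) = -87767/127956 + 13688*(1/112710) = -87767/127956 + 6844/56355 = -452264269/801217820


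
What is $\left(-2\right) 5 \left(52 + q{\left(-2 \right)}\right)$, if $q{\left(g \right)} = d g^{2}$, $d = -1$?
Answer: $-480$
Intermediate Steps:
$q{\left(g \right)} = - g^{2}$
$\left(-2\right) 5 \left(52 + q{\left(-2 \right)}\right) = \left(-2\right) 5 \left(52 - \left(-2\right)^{2}\right) = - 10 \left(52 - 4\right) = \left(-10\right) 48 = -480$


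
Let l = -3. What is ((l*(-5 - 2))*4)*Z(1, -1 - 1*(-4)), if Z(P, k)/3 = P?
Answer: 252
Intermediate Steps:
Z(P, k) = 3*P
((l*(-5 - 2))*4)*Z(1, -1 - 1*(-4)) = (-3*(-5 - 2)*4)*(3*1) = (-3*(-7)*4)*3 = (21*4)*3 = 84*3 = 252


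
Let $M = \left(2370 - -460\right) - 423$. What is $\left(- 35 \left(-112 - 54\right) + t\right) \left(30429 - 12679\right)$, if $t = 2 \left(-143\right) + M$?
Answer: $140775250$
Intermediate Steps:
$M = 2407$ ($M = \left(2370 + \left(-935 + 1395\right)\right) - 423 = \left(2370 + 460\right) - 423 = 2830 - 423 = 2407$)
$t = 2121$ ($t = 2 \left(-143\right) + 2407 = -286 + 2407 = 2121$)
$\left(- 35 \left(-112 - 54\right) + t\right) \left(30429 - 12679\right) = \left(- 35 \left(-112 - 54\right) + 2121\right) \left(30429 - 12679\right) = \left(\left(-35\right) \left(-166\right) + 2121\right) 17750 = \left(5810 + 2121\right) 17750 = 7931 \cdot 17750 = 140775250$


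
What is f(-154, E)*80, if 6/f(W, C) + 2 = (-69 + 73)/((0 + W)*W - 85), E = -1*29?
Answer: -5671440/23629 ≈ -240.02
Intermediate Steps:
E = -29
f(W, C) = 6/(-2 + 4/(-85 + W**2)) (f(W, C) = 6/(-2 + (-69 + 73)/((0 + W)*W - 85)) = 6/(-2 + 4/(W*W - 85)) = 6/(-2 + 4/(W**2 - 85)) = 6/(-2 + 4/(-85 + W**2)))
f(-154, E)*80 = (3*(85 - 1*(-154)**2)/(-87 + (-154)**2))*80 = (3*(85 - 1*23716)/(-87 + 23716))*80 = (3*(85 - 23716)/23629)*80 = (3*(1/23629)*(-23631))*80 = -70893/23629*80 = -5671440/23629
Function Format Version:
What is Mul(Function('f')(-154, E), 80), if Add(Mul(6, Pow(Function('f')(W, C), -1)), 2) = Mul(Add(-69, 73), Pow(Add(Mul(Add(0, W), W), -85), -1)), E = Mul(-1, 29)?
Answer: Rational(-5671440, 23629) ≈ -240.02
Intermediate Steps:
E = -29
Function('f')(W, C) = Mul(6, Pow(Add(-2, Mul(4, Pow(Add(-85, Pow(W, 2)), -1))), -1)) (Function('f')(W, C) = Mul(6, Pow(Add(-2, Mul(Add(-69, 73), Pow(Add(Mul(Add(0, W), W), -85), -1))), -1)) = Mul(6, Pow(Add(-2, Mul(4, Pow(Add(Mul(W, W), -85), -1))), -1)) = Mul(6, Pow(Add(-2, Mul(4, Pow(Add(Pow(W, 2), -85), -1))), -1)) = Mul(6, Pow(Add(-2, Mul(4, Pow(Add(-85, Pow(W, 2)), -1))), -1)))
Mul(Function('f')(-154, E), 80) = Mul(Mul(3, Pow(Add(-87, Pow(-154, 2)), -1), Add(85, Mul(-1, Pow(-154, 2)))), 80) = Mul(Mul(3, Pow(Add(-87, 23716), -1), Add(85, Mul(-1, 23716))), 80) = Mul(Mul(3, Pow(23629, -1), Add(85, -23716)), 80) = Mul(Mul(3, Rational(1, 23629), -23631), 80) = Mul(Rational(-70893, 23629), 80) = Rational(-5671440, 23629)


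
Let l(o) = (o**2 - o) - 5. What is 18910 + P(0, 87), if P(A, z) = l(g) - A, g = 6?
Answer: 18935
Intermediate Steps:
l(o) = -5 + o**2 - o
P(A, z) = 25 - A (P(A, z) = (-5 + 6**2 - 1*6) - A = (-5 + 36 - 6) - A = 25 - A)
18910 + P(0, 87) = 18910 + (25 - 1*0) = 18910 + (25 + 0) = 18910 + 25 = 18935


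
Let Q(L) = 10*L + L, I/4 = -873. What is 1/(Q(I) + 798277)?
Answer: 1/759865 ≈ 1.3160e-6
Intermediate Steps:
I = -3492 (I = 4*(-873) = -3492)
Q(L) = 11*L
1/(Q(I) + 798277) = 1/(11*(-3492) + 798277) = 1/(-38412 + 798277) = 1/759865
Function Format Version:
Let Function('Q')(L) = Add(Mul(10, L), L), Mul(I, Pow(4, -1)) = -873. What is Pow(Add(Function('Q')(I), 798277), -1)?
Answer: Rational(1, 759865) ≈ 1.3160e-6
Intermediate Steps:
I = -3492 (I = Mul(4, -873) = -3492)
Function('Q')(L) = Mul(11, L)
Pow(Add(Function('Q')(I), 798277), -1) = Pow(Add(Mul(11, -3492), 798277), -1) = Pow(Add(-38412, 798277), -1) = Pow(759865, -1) = Rational(1, 759865)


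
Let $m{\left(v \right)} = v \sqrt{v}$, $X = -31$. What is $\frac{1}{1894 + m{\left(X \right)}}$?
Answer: $\frac{1894}{3617027} + \frac{31 i \sqrt{31}}{3617027} \approx 0.00052363 + 4.7719 \cdot 10^{-5} i$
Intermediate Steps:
$m{\left(v \right)} = v^{\frac{3}{2}}$
$\frac{1}{1894 + m{\left(X \right)}} = \frac{1}{1894 + \left(-31\right)^{\frac{3}{2}}} = \frac{1}{1894 - 31 i \sqrt{31}}$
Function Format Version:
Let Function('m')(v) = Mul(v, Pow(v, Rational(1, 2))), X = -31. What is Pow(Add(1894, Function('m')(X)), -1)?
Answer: Add(Rational(1894, 3617027), Mul(Rational(31, 3617027), I, Pow(31, Rational(1, 2)))) ≈ Add(0.00052363, Mul(4.7719e-5, I))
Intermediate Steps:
Function('m')(v) = Pow(v, Rational(3, 2))
Pow(Add(1894, Function('m')(X)), -1) = Pow(Add(1894, Pow(-31, Rational(3, 2))), -1) = Pow(Add(1894, Mul(-31, I, Pow(31, Rational(1, 2)))), -1)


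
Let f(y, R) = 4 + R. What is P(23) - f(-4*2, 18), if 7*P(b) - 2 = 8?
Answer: -144/7 ≈ -20.571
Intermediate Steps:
P(b) = 10/7 (P(b) = 2/7 + (1/7)*8 = 2/7 + 8/7 = 10/7)
P(23) - f(-4*2, 18) = 10/7 - (4 + 18) = 10/7 - 1*22 = 10/7 - 22 = -144/7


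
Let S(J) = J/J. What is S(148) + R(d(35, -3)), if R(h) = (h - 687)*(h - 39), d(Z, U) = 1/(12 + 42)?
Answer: 78092101/2916 ≈ 26781.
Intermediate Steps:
d(Z, U) = 1/54
S(J) = 1
R(h) = (-687 + h)*(-39 + h)
S(148) + R(d(35, -3)) = 1 + (26793 + (1/54)**2 - 726*1/54) = 1 + (26793 + 1/2916 - 121/9) = 1 + 78089185/2916 = 78092101/2916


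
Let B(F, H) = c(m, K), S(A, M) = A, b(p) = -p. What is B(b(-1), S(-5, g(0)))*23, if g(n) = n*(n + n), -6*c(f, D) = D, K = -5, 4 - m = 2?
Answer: 115/6 ≈ 19.167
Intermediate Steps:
m = 2 (m = 4 - 1*2 = 4 - 2 = 2)
c(f, D) = -D/6
g(n) = 2*n² (g(n) = n*(2*n) = 2*n²)
B(F, H) = ⅚ (B(F, H) = -⅙*(-5) = ⅚)
B(b(-1), S(-5, g(0)))*23 = (⅚)*23 = 115/6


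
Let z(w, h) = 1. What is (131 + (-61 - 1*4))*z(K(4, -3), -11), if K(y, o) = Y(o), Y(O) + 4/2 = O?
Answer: 66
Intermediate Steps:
Y(O) = -2 + O
K(y, o) = -2 + o
(131 + (-61 - 1*4))*z(K(4, -3), -11) = (131 + (-61 - 1*4))*1 = (131 + (-61 - 4))*1 = (131 - 65)*1 = 66*1 = 66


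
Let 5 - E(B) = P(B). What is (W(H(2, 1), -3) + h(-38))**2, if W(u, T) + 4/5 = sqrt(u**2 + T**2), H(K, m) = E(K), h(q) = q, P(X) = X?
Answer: 38086/25 - 1164*sqrt(2)/5 ≈ 1194.2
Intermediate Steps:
E(B) = 5 - B
H(K, m) = 5 - K
W(u, T) = -4/5 + sqrt(T**2 + u**2) (W(u, T) = -4/5 + sqrt(u**2 + T**2) = -4/5 + sqrt(T**2 + u**2))
(W(H(2, 1), -3) + h(-38))**2 = ((-4/5 + sqrt((-3)**2 + (5 - 1*2)**2)) - 38)**2 = ((-4/5 + sqrt(9 + (5 - 2)**2)) - 38)**2 = ((-4/5 + sqrt(9 + 3**2)) - 38)**2 = ((-4/5 + sqrt(9 + 9)) - 38)**2 = ((-4/5 + sqrt(18)) - 38)**2 = ((-4/5 + 3*sqrt(2)) - 38)**2 = (-194/5 + 3*sqrt(2))**2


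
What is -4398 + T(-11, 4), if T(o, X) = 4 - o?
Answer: -4383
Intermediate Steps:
-4398 + T(-11, 4) = -4398 + (4 - 1*(-11)) = -4398 + (4 + 11) = -4398 + 15 = -4383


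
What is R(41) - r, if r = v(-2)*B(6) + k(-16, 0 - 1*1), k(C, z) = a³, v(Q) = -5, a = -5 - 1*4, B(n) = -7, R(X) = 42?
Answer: 736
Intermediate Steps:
a = -9 (a = -5 - 4 = -9)
k(C, z) = -729 (k(C, z) = (-9)³ = -729)
r = -694 (r = -5*(-7) - 729 = 35 - 729 = -694)
R(41) - r = 42 - 1*(-694) = 42 + 694 = 736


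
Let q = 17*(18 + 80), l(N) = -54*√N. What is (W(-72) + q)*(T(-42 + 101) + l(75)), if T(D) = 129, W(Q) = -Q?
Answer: 224202 - 469260*√3 ≈ -5.8858e+5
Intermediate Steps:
q = 1666 (q = 17*98 = 1666)
(W(-72) + q)*(T(-42 + 101) + l(75)) = (-1*(-72) + 1666)*(129 - 270*√3) = (72 + 1666)*(129 - 270*√3) = 1738*(129 - 270*√3) = 224202 - 469260*√3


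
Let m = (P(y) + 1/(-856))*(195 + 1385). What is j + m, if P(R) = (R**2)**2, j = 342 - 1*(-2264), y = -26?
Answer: 154513282409/214 ≈ 7.2202e+8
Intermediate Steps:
j = 2606 (j = 342 + 2264 = 2606)
P(R) = R**4
m = 154512724725/214 (m = ((-26)**4 + 1/(-856))*(195 + 1385) = (456976 - 1/856)*1580 = (391171455/856)*1580 = 154512724725/214 ≈ 7.2202e+8)
j + m = 2606 + 154512724725/214 = 154513282409/214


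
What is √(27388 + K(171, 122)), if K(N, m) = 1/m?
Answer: √407643114/122 ≈ 165.49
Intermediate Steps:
√(27388 + K(171, 122)) = √(27388 + 1/122) = √(3341337/122) = √407643114/122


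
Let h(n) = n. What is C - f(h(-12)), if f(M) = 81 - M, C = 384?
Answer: 291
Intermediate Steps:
C - f(h(-12)) = 384 - (81 - 1*(-12)) = 384 - (81 + 12) = 384 - 1*93 = 384 - 93 = 291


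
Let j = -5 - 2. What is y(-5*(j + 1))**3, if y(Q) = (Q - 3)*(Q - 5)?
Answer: 307546875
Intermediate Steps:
j = -7
y(Q) = (-5 + Q)*(-3 + Q) (y(Q) = (-3 + Q)*(-5 + Q) = (-5 + Q)*(-3 + Q))
y(-5*(j + 1))**3 = (15 + (-5*(-7 + 1))**2 - (-40)*(-7 + 1))**3 = (15 + (-5*(-6))**2 - (-40)*(-6))**3 = (15 + 30**2 - 8*30)**3 = (15 + 900 - 240)**3 = 675**3 = 307546875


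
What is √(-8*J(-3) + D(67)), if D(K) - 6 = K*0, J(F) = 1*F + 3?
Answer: √6 ≈ 2.4495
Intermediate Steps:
J(F) = 3 + F (J(F) = F + 3 = 3 + F)
D(K) = 6 (D(K) = 6 + K*0 = 6 + 0 = 6)
√(-8*J(-3) + D(67)) = √(-8*(3 - 3) + 6) = √(-8*0 + 6) = √(0 + 6) = √6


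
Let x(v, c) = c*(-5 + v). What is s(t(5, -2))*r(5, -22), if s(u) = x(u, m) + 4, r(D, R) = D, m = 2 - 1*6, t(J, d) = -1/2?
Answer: 130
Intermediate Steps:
t(J, d) = -1/2 (t(J, d) = -1*1/2 = -1/2)
m = -4 (m = 2 - 6 = -4)
s(u) = 24 - 4*u (s(u) = -4*(-5 + u) + 4 = (20 - 4*u) + 4 = 24 - 4*u)
s(t(5, -2))*r(5, -22) = (24 - 4*(-1/2))*5 = (24 + 2)*5 = 26*5 = 130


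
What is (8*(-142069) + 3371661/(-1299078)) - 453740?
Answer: -229546302493/144342 ≈ -1.5903e+6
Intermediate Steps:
(8*(-142069) + 3371661/(-1299078)) - 453740 = (-1136552 + 3371661*(-1/1299078)) - 453740 = (-1136552 - 374629/144342) - 453740 = -164052563413/144342 - 453740 = -229546302493/144342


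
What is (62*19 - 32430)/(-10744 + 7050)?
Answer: 15626/1847 ≈ 8.4602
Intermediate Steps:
(62*19 - 32430)/(-10744 + 7050) = (1178 - 32430)/(-3694) = -31252*(-1/3694) = 15626/1847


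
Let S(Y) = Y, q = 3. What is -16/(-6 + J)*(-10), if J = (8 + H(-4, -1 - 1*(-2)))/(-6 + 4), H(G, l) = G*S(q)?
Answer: -40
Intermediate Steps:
H(G, l) = 3*G (H(G, l) = G*3 = 3*G)
J = 2 (J = (8 + 3*(-4))/(-6 + 4) = (8 - 12)/(-2) = -4*(-½) = 2)
-16/(-6 + J)*(-10) = -16/(-6 + 2)*(-10) = -16/(-4)*(-10) = -16*(-¼)*(-10) = 4*(-10) = -40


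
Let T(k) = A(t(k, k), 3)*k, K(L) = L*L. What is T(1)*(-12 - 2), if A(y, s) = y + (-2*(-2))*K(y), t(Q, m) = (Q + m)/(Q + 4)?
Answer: -364/25 ≈ -14.560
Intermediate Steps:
t(Q, m) = (Q + m)/(4 + Q)
K(L) = L²
A(y, s) = y + 4*y² (A(y, s) = y + (-2*(-2))*y² = y + 4*y²)
T(k) = 2*k²*(1 + 8*k/(4 + k))/(4 + k) (T(k) = (((k + k)/(4 + k))*(1 + 4*((k + k)/(4 + k))))*k = (((2*k)/(4 + k))*(1 + 4*((2*k)/(4 + k))))*k = ((2*k/(4 + k))*(1 + 4*(2*k/(4 + k))))*k = ((2*k/(4 + k))*(1 + 8*k/(4 + k)))*k = (2*k*(1 + 8*k/(4 + k))/(4 + k))*k = 2*k²*(1 + 8*k/(4 + k))/(4 + k))
T(1)*(-12 - 2) = (1²*(8 + 18*1)/(4 + 1)²)*(-12 - 2) = (1*(8 + 18)/5²)*(-14) = (1*(1/25)*26)*(-14) = (26/25)*(-14) = -364/25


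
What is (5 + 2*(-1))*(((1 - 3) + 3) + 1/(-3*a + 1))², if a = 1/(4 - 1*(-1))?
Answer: 147/4 ≈ 36.750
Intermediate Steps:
a = ⅕ (a = 1/(4 + 1) = 1/5 = ⅕ ≈ 0.20000)
(5 + 2*(-1))*(((1 - 3) + 3) + 1/(-3*a + 1))² = (5 + 2*(-1))*(((1 - 3) + 3) + 1/(-3*⅕ + 1))² = (5 - 2)*((-2 + 3) + 1/(-⅗ + 1))² = 3*(1 + 1/(⅖))² = 3*(1 + 5/2)² = 3*(7/2)² = 3*(49/4) = 147/4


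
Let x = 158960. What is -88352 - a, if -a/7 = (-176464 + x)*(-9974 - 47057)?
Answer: 6987806016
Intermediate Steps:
a = -6987894368 (a = -7*(-176464 + 158960)*(-9974 - 47057) = -(-122528)*(-57031) = -7*998270624 = -6987894368)
-88352 - a = -88352 - 1*(-6987894368) = -88352 + 6987894368 = 6987806016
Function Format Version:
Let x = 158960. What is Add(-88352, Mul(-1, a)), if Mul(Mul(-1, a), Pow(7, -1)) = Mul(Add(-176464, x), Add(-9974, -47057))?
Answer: 6987806016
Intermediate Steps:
a = -6987894368 (a = Mul(-7, Mul(Add(-176464, 158960), Add(-9974, -47057))) = Mul(-7, Mul(-17504, -57031)) = Mul(-7, 998270624) = -6987894368)
Add(-88352, Mul(-1, a)) = Add(-88352, Mul(-1, -6987894368)) = Add(-88352, 6987894368) = 6987806016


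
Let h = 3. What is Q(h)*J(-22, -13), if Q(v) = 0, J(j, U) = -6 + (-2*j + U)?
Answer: 0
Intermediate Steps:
J(j, U) = -6 + U - 2*j (J(j, U) = -6 + (U - 2*j) = -6 + U - 2*j)
Q(h)*J(-22, -13) = 0*(-6 - 13 - 2*(-22)) = 0*(-6 - 13 + 44) = 0*25 = 0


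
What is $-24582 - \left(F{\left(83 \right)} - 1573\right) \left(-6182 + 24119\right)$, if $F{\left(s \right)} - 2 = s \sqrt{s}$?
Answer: $28154445 - 1488771 \sqrt{83} \approx 1.4591 \cdot 10^{7}$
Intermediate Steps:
$F{\left(s \right)} = 2 + s^{\frac{3}{2}}$ ($F{\left(s \right)} = 2 + s \sqrt{s} = 2 + s^{\frac{3}{2}}$)
$-24582 - \left(F{\left(83 \right)} - 1573\right) \left(-6182 + 24119\right) = -24582 - \left(\left(2 + 83^{\frac{3}{2}}\right) - 1573\right) \left(-6182 + 24119\right) = -24582 - \left(\left(2 + 83 \sqrt{83}\right) - 1573\right) 17937 = -24582 - \left(-1571 + 83 \sqrt{83}\right) 17937 = -24582 - \left(-28179027 + 1488771 \sqrt{83}\right) = -24582 + \left(28179027 - 1488771 \sqrt{83}\right) = 28154445 - 1488771 \sqrt{83}$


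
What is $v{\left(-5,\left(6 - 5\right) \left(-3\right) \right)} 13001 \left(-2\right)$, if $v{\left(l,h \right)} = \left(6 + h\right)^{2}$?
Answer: $-234018$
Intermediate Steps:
$v{\left(-5,\left(6 - 5\right) \left(-3\right) \right)} 13001 \left(-2\right) = \left(6 + \left(6 - 5\right) \left(-3\right)\right)^{2} \cdot 13001 \left(-2\right) = \left(6 + 1 \left(-3\right)\right)^{2} \left(-26002\right) = \left(6 - 3\right)^{2} \left(-26002\right) = 3^{2} \left(-26002\right) = 9 \left(-26002\right) = -234018$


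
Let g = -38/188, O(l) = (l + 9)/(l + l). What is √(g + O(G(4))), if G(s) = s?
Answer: √50290/188 ≈ 1.1928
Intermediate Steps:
O(l) = (9 + l)/(2*l) (O(l) = (9 + l)/((2*l)) = (9 + l)*(1/(2*l)) = (9 + l)/(2*l))
g = -19/94 (g = -38*1/188 = -19/94 ≈ -0.20213)
√(g + O(G(4))) = √(-19/94 + (½)*(9 + 4)/4) = √(-19/94 + (½)*(¼)*13) = √(-19/94 + 13/8) = √(535/376) = √50290/188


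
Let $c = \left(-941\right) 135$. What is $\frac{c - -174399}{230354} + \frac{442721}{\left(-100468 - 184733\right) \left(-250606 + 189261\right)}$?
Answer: $\frac{414383101156907}{2015097095671065} \approx 0.20564$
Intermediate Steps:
$c = -127035$
$\frac{c - -174399}{230354} + \frac{442721}{\left(-100468 - 184733\right) \left(-250606 + 189261\right)} = \frac{-127035 - -174399}{230354} + \frac{442721}{\left(-100468 - 184733\right) \left(-250606 + 189261\right)} = \left(-127035 + 174399\right) \frac{1}{230354} + \frac{442721}{\left(-285201\right) \left(-61345\right)} = 47364 \cdot \frac{1}{230354} + \frac{442721}{17495655345} = \frac{23682}{115177} + 442721 \cdot \frac{1}{17495655345} = \frac{23682}{115177} + \frac{442721}{17495655345} = \frac{414383101156907}{2015097095671065}$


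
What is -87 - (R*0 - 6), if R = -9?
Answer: -81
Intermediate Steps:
-87 - (R*0 - 6) = -87 - (-9*0 - 6) = -87 - (0 - 6) = -87 - 1*(-6) = -87 + 6 = -81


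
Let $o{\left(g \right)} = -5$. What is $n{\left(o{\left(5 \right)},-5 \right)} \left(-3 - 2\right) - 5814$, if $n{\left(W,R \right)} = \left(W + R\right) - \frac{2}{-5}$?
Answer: $-5766$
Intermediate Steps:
$n{\left(W,R \right)} = \frac{2}{5} + R + W$ ($n{\left(W,R \right)} = \left(R + W\right) - - \frac{2}{5} = \left(R + W\right) + \frac{2}{5} = \frac{2}{5} + R + W$)
$n{\left(o{\left(5 \right)},-5 \right)} \left(-3 - 2\right) - 5814 = \left(\frac{2}{5} - 5 - 5\right) \left(-3 - 2\right) - 5814 = \left(- \frac{48}{5}\right) \left(-5\right) - 5814 = 48 - 5814 = -5766$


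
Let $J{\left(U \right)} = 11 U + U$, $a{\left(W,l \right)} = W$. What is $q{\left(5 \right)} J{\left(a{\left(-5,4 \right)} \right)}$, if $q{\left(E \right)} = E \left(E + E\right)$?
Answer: $-3000$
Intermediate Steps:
$J{\left(U \right)} = 12 U$
$q{\left(E \right)} = 2 E^{2}$ ($q{\left(E \right)} = E 2 E = 2 E^{2}$)
$q{\left(5 \right)} J{\left(a{\left(-5,4 \right)} \right)} = 2 \cdot 5^{2} \cdot 12 \left(-5\right) = 2 \cdot 25 \left(-60\right) = 50 \left(-60\right) = -3000$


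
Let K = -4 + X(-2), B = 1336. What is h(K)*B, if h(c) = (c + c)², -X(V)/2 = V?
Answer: 0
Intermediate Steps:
X(V) = -2*V
K = 0 (K = -4 - 2*(-2) = -4 + 4 = 0)
h(c) = 4*c² (h(c) = (2*c)² = 4*c²)
h(K)*B = (4*0²)*1336 = (4*0)*1336 = 0*1336 = 0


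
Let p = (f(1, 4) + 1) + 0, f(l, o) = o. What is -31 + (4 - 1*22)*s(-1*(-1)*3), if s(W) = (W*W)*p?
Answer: -841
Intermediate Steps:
p = 5 (p = (4 + 1) + 0 = 5 + 0 = 5)
s(W) = 5*W² (s(W) = (W*W)*5 = W²*5 = 5*W²)
-31 + (4 - 1*22)*s(-1*(-1)*3) = -31 + (4 - 1*22)*(5*(-1*(-1)*3)²) = -31 + (4 - 22)*(5*(1*3)²) = -31 - 90*3² = -31 - 90*9 = -31 - 18*45 = -31 - 810 = -841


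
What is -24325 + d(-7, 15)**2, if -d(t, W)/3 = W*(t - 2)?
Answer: 139700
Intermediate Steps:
d(t, W) = -3*W*(-2 + t) (d(t, W) = -3*W*(t - 2) = -3*W*(-2 + t))
-24325 + d(-7, 15)**2 = -24325 + (3*15*(2 - 1*(-7)))**2 = -24325 + (3*15*(2 + 7))**2 = -24325 + (3*15*9)**2 = -24325 + 405**2 = -24325 + 164025 = 139700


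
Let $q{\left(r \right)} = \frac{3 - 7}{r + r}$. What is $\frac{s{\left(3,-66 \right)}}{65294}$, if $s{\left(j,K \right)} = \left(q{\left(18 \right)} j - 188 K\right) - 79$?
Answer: $\frac{18493}{97941} \approx 0.18882$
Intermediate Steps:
$q{\left(r \right)} = - \frac{2}{r}$ ($q{\left(r \right)} = - \frac{4}{2 r} = - 4 \frac{1}{2 r} = - \frac{2}{r}$)
$s{\left(j,K \right)} = -79 - 188 K - \frac{j}{9}$ ($s{\left(j,K \right)} = \left(- \frac{2}{18} j - 188 K\right) - 79 = \left(\left(-2\right) \frac{1}{18} j - 188 K\right) - 79 = \left(- \frac{j}{9} - 188 K\right) - 79 = \left(- 188 K - \frac{j}{9}\right) - 79 = -79 - 188 K - \frac{j}{9}$)
$\frac{s{\left(3,-66 \right)}}{65294} = \frac{-79 - -12408 - \frac{1}{3}}{65294} = \left(-79 + 12408 - \frac{1}{3}\right) \frac{1}{65294} = \frac{36986}{3} \cdot \frac{1}{65294} = \frac{18493}{97941}$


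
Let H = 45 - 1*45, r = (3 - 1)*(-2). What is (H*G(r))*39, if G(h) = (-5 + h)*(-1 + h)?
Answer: 0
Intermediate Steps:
r = -4 (r = 2*(-2) = -4)
H = 0 (H = 45 - 45 = 0)
G(h) = (-1 + h)*(-5 + h)
(H*G(r))*39 = (0*(5 + (-4)**2 - 6*(-4)))*39 = (0*(5 + 16 + 24))*39 = (0*45)*39 = 0*39 = 0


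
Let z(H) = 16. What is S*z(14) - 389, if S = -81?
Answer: -1685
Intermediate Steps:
S*z(14) - 389 = -81*16 - 389 = -1296 - 389 = -1685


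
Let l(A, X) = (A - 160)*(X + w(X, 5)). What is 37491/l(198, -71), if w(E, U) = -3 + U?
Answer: -12497/874 ≈ -14.299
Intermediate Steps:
l(A, X) = (-160 + A)*(2 + X) (l(A, X) = (A - 160)*(X + (-3 + 5)) = (-160 + A)*(X + 2) = (-160 + A)*(2 + X))
37491/l(198, -71) = 37491/(-320 - 160*(-71) + 2*198 + 198*(-71)) = 37491/(-320 + 11360 + 396 - 14058) = 37491/(-2622) = 37491*(-1/2622) = -12497/874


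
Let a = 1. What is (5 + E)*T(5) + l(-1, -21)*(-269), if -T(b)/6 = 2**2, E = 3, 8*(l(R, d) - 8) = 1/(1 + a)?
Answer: -37773/16 ≈ -2360.8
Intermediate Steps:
l(R, d) = 129/16 (l(R, d) = 8 + 1/(8*(1 + 1)) = 8 + (1/8)/2 = 8 + (1/8)*(1/2) = 8 + 1/16 = 129/16)
T(b) = -24 (T(b) = -6*2**2 = -6*4 = -24)
(5 + E)*T(5) + l(-1, -21)*(-269) = (5 + 3)*(-24) + (129/16)*(-269) = 8*(-24) - 34701/16 = -192 - 34701/16 = -37773/16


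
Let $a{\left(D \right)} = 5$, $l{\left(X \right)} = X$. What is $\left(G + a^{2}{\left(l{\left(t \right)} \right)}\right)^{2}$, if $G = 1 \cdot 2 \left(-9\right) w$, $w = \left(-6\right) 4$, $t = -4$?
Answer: $208849$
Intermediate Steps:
$w = -24$
$G = 432$ ($G = 1 \cdot 2 \left(-9\right) \left(-24\right) = 2 \left(-9\right) \left(-24\right) = \left(-18\right) \left(-24\right) = 432$)
$\left(G + a^{2}{\left(l{\left(t \right)} \right)}\right)^{2} = \left(432 + 5^{2}\right)^{2} = \left(432 + 25\right)^{2} = 457^{2} = 208849$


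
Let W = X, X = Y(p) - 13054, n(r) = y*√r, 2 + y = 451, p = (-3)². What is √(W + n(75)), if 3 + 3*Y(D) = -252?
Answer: √(-13139 + 2245*√3) ≈ 96.18*I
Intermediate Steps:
p = 9
Y(D) = -85 (Y(D) = -1 + (⅓)*(-252) = -1 - 84 = -85)
y = 449 (y = -2 + 451 = 449)
n(r) = 449*√r
X = -13139 (X = -85 - 13054 = -13139)
W = -13139
√(W + n(75)) = √(-13139 + 449*√75) = √(-13139 + 449*(5*√3)) = √(-13139 + 2245*√3)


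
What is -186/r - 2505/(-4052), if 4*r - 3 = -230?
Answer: 3583323/919804 ≈ 3.8957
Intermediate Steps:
r = -227/4 (r = ¾ + (¼)*(-230) = ¾ - 115/2 = -227/4 ≈ -56.750)
-186/r - 2505/(-4052) = -186/(-227/4) - 2505/(-4052) = -186*(-4/227) - 2505*(-1/4052) = 744/227 + 2505/4052 = 3583323/919804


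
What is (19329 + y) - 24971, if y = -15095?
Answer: -20737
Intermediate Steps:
(19329 + y) - 24971 = (19329 - 15095) - 24971 = 4234 - 24971 = -20737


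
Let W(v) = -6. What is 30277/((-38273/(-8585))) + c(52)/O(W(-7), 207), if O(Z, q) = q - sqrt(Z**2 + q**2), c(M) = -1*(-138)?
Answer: 459116839/76546 - 23*sqrt(4765)/2 ≈ 5204.1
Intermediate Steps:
c(M) = 138
30277/((-38273/(-8585))) + c(52)/O(W(-7), 207) = 30277/((-38273/(-8585))) + 138/(207 - sqrt((-6)**2 + 207**2)) = 30277/((-38273*(-1/8585))) + 138/(207 - sqrt(36 + 42849)) = 30277/(38273/8585) + 138/(207 - sqrt(42885)) = 30277*(8585/38273) + 138/(207 - 3*sqrt(4765)) = 259928045/38273 + 138/(207 - 3*sqrt(4765))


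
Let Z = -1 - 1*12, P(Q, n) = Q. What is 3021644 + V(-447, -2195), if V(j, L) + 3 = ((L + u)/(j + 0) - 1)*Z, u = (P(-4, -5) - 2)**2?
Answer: 1350651271/447 ≈ 3.0216e+6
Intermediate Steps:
u = 36 (u = (-4 - 2)**2 = (-6)**2 = 36)
Z = -13 (Z = -1 - 12 = -13)
V(j, L) = 10 - 13*(36 + L)/j (V(j, L) = -3 + ((L + 36)/(j + 0) - 1)*(-13) = -3 + ((36 + L)/j - 1)*(-13) = -3 + (-1 + (36 + L)/j)*(-13) = -3 + (13 - 13*(36 + L)/j) = 10 - 13*(36 + L)/j)
3021644 + V(-447, -2195) = 3021644 + (-468 - 13*(-2195) + 10*(-447))/(-447) = 3021644 - (-468 + 28535 - 4470)/447 = 3021644 - 1/447*23597 = 3021644 - 23597/447 = 1350651271/447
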